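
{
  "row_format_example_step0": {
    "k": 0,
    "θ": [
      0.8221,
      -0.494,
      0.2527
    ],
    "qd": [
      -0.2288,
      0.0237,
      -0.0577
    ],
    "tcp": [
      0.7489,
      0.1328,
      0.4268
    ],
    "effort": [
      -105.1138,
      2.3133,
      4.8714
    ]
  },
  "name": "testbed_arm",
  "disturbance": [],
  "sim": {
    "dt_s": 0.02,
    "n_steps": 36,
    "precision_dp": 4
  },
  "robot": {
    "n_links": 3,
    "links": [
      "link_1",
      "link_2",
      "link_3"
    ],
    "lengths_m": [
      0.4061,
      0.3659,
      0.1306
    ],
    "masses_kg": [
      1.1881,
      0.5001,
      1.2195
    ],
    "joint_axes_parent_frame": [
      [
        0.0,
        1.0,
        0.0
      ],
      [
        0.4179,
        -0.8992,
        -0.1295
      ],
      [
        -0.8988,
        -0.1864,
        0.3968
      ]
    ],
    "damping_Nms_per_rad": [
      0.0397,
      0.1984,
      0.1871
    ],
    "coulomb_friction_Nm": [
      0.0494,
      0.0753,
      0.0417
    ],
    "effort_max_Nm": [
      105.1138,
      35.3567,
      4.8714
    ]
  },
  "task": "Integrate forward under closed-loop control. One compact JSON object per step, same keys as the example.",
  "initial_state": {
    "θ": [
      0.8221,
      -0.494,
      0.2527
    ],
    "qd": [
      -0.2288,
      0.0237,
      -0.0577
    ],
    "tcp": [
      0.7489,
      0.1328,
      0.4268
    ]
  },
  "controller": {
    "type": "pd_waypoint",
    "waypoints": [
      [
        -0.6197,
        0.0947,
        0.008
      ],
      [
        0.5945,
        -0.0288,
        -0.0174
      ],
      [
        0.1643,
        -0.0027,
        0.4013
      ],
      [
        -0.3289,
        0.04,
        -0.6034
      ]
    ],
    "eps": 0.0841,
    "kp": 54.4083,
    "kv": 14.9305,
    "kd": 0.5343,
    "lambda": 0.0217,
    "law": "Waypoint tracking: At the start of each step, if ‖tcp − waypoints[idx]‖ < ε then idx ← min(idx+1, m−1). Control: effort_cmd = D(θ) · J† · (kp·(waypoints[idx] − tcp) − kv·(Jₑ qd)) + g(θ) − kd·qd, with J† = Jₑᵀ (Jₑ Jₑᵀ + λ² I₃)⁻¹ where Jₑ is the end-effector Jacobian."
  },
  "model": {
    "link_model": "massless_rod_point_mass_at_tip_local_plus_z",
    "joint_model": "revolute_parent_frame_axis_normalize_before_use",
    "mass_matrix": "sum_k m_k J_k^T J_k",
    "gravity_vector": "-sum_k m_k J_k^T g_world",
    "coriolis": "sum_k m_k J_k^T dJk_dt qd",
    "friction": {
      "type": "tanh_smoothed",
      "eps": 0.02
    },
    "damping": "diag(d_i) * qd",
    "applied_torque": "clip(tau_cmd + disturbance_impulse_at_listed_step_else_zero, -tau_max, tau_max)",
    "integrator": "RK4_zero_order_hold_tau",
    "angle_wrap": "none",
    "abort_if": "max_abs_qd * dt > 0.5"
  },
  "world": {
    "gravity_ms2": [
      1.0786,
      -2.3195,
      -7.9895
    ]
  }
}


{"k":1,"\u03b8":[0.7655,-0.5792,0.1202],"qd":[-5.1895,-8.0677,-11.7844],"tcp":[0.7383,0.1363,0.4292],"effort":[-102.6395,3.8328,4.8714]}
{"k":2,"\u03b8":[0.6288,-0.7879,-0.1413],"qd":[-8.2694,-12.2819,-12.851],"tcp":[0.7008,0.148,0.4306],"effort":[-32.9804,0.6097,4.8714]}
{"k":3,"\u03b8":[0.4671,-1.0148,-0.2797],"qd":[-8.0511,-10.5752,-1.6443],"tcp":[0.6398,0.1716,0.4341],"effort":[-9.363,-2.4117,-1.9023]}
{"k":4,"\u03b8":[0.3051,-1.2189,-0.3035],"qd":[-8.1828,-9.8511,-0.8035],"tcp":[0.5703,0.1986,0.4365],"effort":[-2.2507,-2.7378,-1.8585]}
{"k":5,"\u03b8":[0.1412,-1.4066,-0.3099],"qd":[-8.236,-8.9556,0.0191],"tcp":[0.4973,0.219,0.4342],"effort":[1.0947,-2.2544,-1.8006]}
{"k":6,"\u03b8":[-0.024,-1.5765,-0.3045],"qd":[-8.3164,-8.0613,0.3914],"tcp":[0.424,0.2329,0.4277],"effort":[2.7575,-1.3339,-1.519]}
{"k":7,"\u03b8":[-0.1913,-1.7284,-0.2928],"qd":[-8.4293,-7.1587,0.6579],"tcp":[0.3525,0.241,0.4178],"effort":[3.6727,-0.3073,-1.291]}
{"k":8,"\u03b8":[-0.3612,-1.8624,-0.2777],"qd":[-8.5773,-6.2643,0.752],"tcp":[0.2842,0.2446,0.4054],"effort":[4.2405,0.6332,-1.063]}
{"k":9,"\u03b8":[-0.5343,-1.9786,-0.2622],"qd":[-8.747,-5.3798,0.7125],"tcp":[0.22,0.2447,0.3913],"effort":[4.6727,1.3779,-0.8524]}
{"k":10,"\u03b8":[-0.7109,-2.0774,-0.2487],"qd":[-8.917,-4.5093,0.5577],"tcp":[0.1599,0.2426,0.3763],"effort":[5.1206,1.8766,-0.6602]}
{"k":11,"\u03b8":[-0.8906,-2.1589,-0.2395],"qd":[-9.0574,-3.6579,0.3039],"tcp":[0.1038,0.239,0.3608],"effort":[5.7428,2.1083,-0.4846]}
{"k":12,"\u03b8":[-1.0726,-2.2237,-0.2362],"qd":[-9.1291,-2.8304,-0.0154],"tcp":[0.0511,0.2348,0.3453],"effort":[6.7131,2.0583,-0.3332]}
{"k":13,"\u03b8":[-1.2548,-2.2722,-0.2392],"qd":[-9.085,-2.0295,-0.3308],"tcp":[0.001,0.2305,0.3296],"effort":[8.1767,1.7046,-0.235]}
{"k":14,"\u03b8":[-1.4346,-2.3051,-0.2496],"qd":[-8.8795,-1.2735,-0.7407],"tcp":[-0.0473,0.2265,0.3134],"effort":[10.1867,1.0373,-0.0818]}
{"k":15,"\u03b8":[-1.6082,-2.3234,-0.268],"qd":[-8.4702,-0.5688,-1.118],"tcp":[-0.0943,0.2229,0.2961],"effort":[12.6279,0.0618,0.0671]}
{"k":16,"\u03b8":[-1.7715,-2.3283,-0.2933],"qd":[-7.8421,0.0675,-1.4174],"tcp":[-0.14,0.22,0.2771],"effort":[15.1989,-1.1556,0.2091]}
{"k":17,"\u03b8":[-1.9202,-2.3214,-0.3236],"qd":[-7.0206,0.6111,-1.6089],"tcp":[-0.1841,0.2176,0.2559],"effort":[17.5026,-2.4623,0.3363]}
{"k":18,"\u03b8":[-2.051,-2.3046,-0.3566],"qd":[-6.0633,1.0564,-1.6714],"tcp":[-0.2256,0.2159,0.2328],"effort":[19.1917,-3.7495,0.4313]}
{"k":19,"\u03b8":[-2.1621,-2.2801,-0.3898],"qd":[-5.0527,1.3909,-1.6405],"tcp":[-0.2638,0.2147,0.2084],"effort":[20.0931,-4.8541,0.4996]}
{"k":20,"\u03b8":[-2.2532,-2.2499,-0.4219],"qd":[-4.0692,1.6148,-1.5537],"tcp":[-0.2982,0.2139,0.1837],"effort":[20.228,-5.6684,0.5439]}
{"k":21,"\u03b8":[-2.3255,-2.2163,-0.4519],"qd":[-3.1729,1.7394,-1.4461],"tcp":[-0.3287,0.2134,0.1598],"effort":[19.7526,-6.1597,0.5703]}
{"k":22,"\u03b8":[-2.381,-2.181,-0.4798],"qd":[-2.3969,1.7838,-1.3409],"tcp":[-0.3554,0.2129,0.1375],"effort":[18.8738,-6.3591,0.5849]}
{"k":23,"\u03b8":[-2.4224,-2.1455,-0.5056],"qd":[-1.7507,1.7696,-1.2484],"tcp":[-0.3788,0.2124,0.1175],"effort":[17.7846,-6.3328,0.592]}
{"k":24,"\u03b8":[-2.4521,-2.1106,-0.5297],"qd":[-1.228,1.7167,-1.1708],"tcp":[-0.3993,0.2117,0.0999],"effort":[16.6344,-6.1554,0.5945]}
{"k":25,"\u03b8":[-2.4724,-2.077,-0.5524],"qd":[-0.8143,1.641,-1.1061],"tcp":[-0.4174,0.2108,0.0849],"effort":[15.5232,-5.8925,0.5941]}
{"k":26,"\u03b8":[-2.4854,-2.045,-0.5739],"qd":[-0.4922,1.5541,-1.0515],"tcp":[-0.4334,0.2097,0.0721],"effort":[14.5096,-5.5941,0.5921]}
{"k":27,"\u03b8":[-2.4927,-2.0148,-0.5944],"qd":[-0.2449,1.4635,-1.0043],"tcp":[-0.4478,0.2084,0.0615],"effort":[13.6214,-5.2939,0.5896]}
{"k":28,"\u03b8":[-2.4957,-1.9865,-0.614],"qd":[-0.0575,1.3741,-0.9627],"tcp":[-0.4607,0.207,0.0527],"effort":[12.8666,-5.012,0.5873]}
{"k":29,"\u03b8":[-2.4955,-1.9599,-0.6328],"qd":[0.0797,1.2867,-0.9245],"tcp":[-0.4724,0.2055,0.0456],"effort":[12.2635,-4.7584,0.5856]}
{"k":30,"\u03b8":[-2.4929,-1.9349,-0.6509],"qd":[0.1797,1.2041,-0.89],"tcp":[-0.4831,0.2038,0.0397],"effort":[11.7823,-4.5386,0.5855]}
{"k":31,"\u03b8":[-2.4885,-1.9116,-0.6683],"qd":[0.2525,1.1277,-0.8584],"tcp":[-0.4929,0.2021,0.0349],"effort":[11.3974,-4.3525,0.5869]}
{"k":32,"\u03b8":[-2.483,-1.8898,-0.6852],"qd":[0.304,1.0572,-0.8291],"tcp":[-0.502,0.2003,0.031],"effort":[11.0961,-4.1973,0.5897]}
{"k":33,"\u03b8":[-2.4765,-1.8693,-0.7014],"qd":[0.3392,0.992,-0.8017],"tcp":[-0.5103,0.1984,0.0279],"effort":[10.8655,-4.0694,0.5938]}
{"k":34,"\u03b8":[-2.4695,-1.85,-0.7172],"qd":[0.3617,0.9318,-0.7761],"tcp":[-0.518,0.1966,0.0254],"effort":[10.6938,-3.9649,0.5991]}
{"k":35,"\u03b8":[-2.4621,-1.832,-0.7324],"qd":[0.3747,0.876,-0.752],"tcp":[-0.5251,0.1947,0.0233],"effort":[10.5704,-3.8802,0.6053]}
{"k":36,"\u03b8":[-2.4546,-1.815,-0.7472],"qd":[0.3803,0.8242,-0.7294],"tcp":[-0.5318,0.1928,0.0217]}


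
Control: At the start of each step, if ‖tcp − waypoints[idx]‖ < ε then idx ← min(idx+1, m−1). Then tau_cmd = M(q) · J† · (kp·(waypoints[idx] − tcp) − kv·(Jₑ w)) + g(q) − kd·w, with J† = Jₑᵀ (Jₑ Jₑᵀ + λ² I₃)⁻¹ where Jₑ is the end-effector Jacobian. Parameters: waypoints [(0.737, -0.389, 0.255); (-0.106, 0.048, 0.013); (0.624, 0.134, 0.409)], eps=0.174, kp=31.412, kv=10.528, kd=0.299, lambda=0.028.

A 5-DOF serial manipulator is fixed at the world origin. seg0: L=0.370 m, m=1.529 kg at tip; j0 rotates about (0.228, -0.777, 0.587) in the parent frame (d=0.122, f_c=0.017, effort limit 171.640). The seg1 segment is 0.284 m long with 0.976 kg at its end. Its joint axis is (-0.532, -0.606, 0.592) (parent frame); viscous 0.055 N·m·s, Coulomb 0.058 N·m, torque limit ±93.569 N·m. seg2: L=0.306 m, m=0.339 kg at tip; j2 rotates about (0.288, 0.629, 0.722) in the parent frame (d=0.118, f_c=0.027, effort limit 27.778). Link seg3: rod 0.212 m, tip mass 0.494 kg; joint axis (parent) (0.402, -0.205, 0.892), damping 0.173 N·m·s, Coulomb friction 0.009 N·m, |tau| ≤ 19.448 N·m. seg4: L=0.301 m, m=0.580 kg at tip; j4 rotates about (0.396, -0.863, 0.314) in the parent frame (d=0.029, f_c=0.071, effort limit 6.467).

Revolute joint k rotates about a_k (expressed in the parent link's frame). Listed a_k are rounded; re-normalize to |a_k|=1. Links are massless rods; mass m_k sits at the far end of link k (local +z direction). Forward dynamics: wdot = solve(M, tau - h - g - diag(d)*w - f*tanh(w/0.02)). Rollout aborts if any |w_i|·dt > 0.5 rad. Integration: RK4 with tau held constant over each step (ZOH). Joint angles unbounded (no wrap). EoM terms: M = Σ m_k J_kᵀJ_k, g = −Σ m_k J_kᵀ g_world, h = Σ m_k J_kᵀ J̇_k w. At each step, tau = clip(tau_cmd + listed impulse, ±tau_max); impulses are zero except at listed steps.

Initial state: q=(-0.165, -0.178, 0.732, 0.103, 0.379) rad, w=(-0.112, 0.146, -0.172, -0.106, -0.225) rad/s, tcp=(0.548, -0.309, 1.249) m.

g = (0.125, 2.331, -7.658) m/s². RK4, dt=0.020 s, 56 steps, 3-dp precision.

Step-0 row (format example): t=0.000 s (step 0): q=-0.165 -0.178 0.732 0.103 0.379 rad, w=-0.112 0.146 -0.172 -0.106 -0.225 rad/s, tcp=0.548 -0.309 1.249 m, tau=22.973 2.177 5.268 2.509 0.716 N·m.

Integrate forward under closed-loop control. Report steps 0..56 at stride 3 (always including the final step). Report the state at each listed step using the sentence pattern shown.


t=0.060 s (step 3): q=-0.091 -0.136 0.910 0.171 0.448 rad, w=2.194 0.661 4.609 2.005 1.800 rad/s, tcp=0.558 -0.302 1.208 m, tau=9.484 -2.779 -0.412 1.193 0.461 N·m.
t=0.120 s (step 6): q=0.059 -0.135 1.176 0.304 0.560 rad, w=2.618 -0.637 3.967 2.278 1.837 rad/s, tcp=0.574 -0.290 1.110 m, tau=-1.316 -5.501 -3.098 0.042 0.157 N·m.
t=0.180 s (step 9): q=0.206 -0.205 1.374 0.428 0.661 rad, w=2.251 -1.608 2.655 1.869 1.465 rad/s, tcp=0.584 -0.278 0.992 m, tau=-4.729 -3.492 -4.502 -1.292 -0.597 N·m.
t=0.240 s (step 12): q=0.325 -0.317 1.500 0.524 0.734 rad, w=1.684 -2.065 1.626 1.352 0.956 rad/s, tcp=0.592 -0.274 0.876 m, tau=-4.012 0.029 -4.722 -2.128 -1.165 N·m.
t=0.300 s (step 15): q=0.409 -0.445 1.576 0.591 0.776 rad, w=1.132 -2.156 0.947 0.889 0.452 rad/s, tcp=0.602 -0.280 0.770 m, tau=-2.002 3.301 -4.259 -2.419 -1.404 N·m.
t=0.360 s (step 18): q=0.462 -0.571 1.620 0.633 0.790 rad, w=0.670 -2.025 0.551 0.519 0.022 rad/s, tcp=0.614 -0.292 0.677 m, tau=-0.051 5.777 -3.610 -2.396 -1.423 N·m.
t=0.420 s (step 21): q=0.491 -0.685 1.647 0.652 0.787 rad, w=0.294 -1.757 0.368 0.185 -0.131 rad/s, tcp=0.626 -0.309 0.596 m, tau=1.166 7.475 -3.002 -2.272 -1.450 N·m.
t=0.480 s (step 24): q=0.499 -0.781 1.666 0.658 0.774 rad, w=-0.006 -1.434 0.283 0.033 -0.286 rad/s, tcp=0.637 -0.325 0.525 m, tau=1.997 8.420 -2.618 -2.163 -1.392 N·m.
t=0.540 s (step 27): q=0.492 -0.857 1.682 0.658 0.754 rad, w=-0.223 -1.114 0.256 -0.029 -0.387 rad/s, tcp=0.647 -0.341 0.466 m, tau=2.459 8.819 -2.409 -2.078 -1.315 N·m.
t=0.600 s (step 30): q=0.474 -0.915 1.697 0.655 0.730 rad, w=-0.378 -0.820 0.260 -0.068 -0.406 rad/s, tcp=0.655 -0.353 0.417 m, tau=2.675 8.864 -2.308 -2.001 -1.248 N·m.
t=0.660 s (step 33): q=0.489 -0.965 1.704 0.676 0.764 rad, w=1.448 -1.011 -0.151 0.930 2.295 rad/s, tcp=0.643 -0.353 0.372 m, tau=13.903 8.979 -0.169 0.208 0.769 N·m.
t=0.720 s (step 36): q=0.620 -1.035 1.682 0.751 0.948 rad, w=2.730 -1.308 -0.517 1.421 3.538 rad/s, tcp=0.581 -0.318 0.328 m, tau=3.780 6.398 -1.077 -0.623 -0.280 N·m.
t=0.780 s (step 39): q=0.796 -1.120 1.647 0.839 1.162 rad, w=3.051 -1.506 -0.624 1.484 3.487 rad/s, tcp=0.503 -0.268 0.293 m, tau=-0.945 4.755 -1.484 -0.910 -0.547 N·m.
t=0.840 s (step 42): q=0.978 -1.216 1.611 0.926 1.358 rad, w=2.998 -1.717 -0.556 1.437 2.996 rad/s, tcp=0.426 -0.217 0.266 m, tau=-2.855 4.122 -1.423 -0.879 -0.469 N·m.
t=0.900 s (step 45): q=1.152 -1.326 1.582 1.010 1.521 rad, w=2.794 -1.943 -0.405 1.350 2.439 rad/s, tcp=0.356 -0.171 0.243 m, tau=-3.452 4.190 -1.036 -0.626 -0.224 N·m.
t=0.960 s (step 48): q=1.312 -1.449 1.564 1.088 1.652 rad, w=2.509 -2.159 -0.202 1.229 1.947 rad/s, tcp=0.295 -0.133 0.220 m, tau=-3.410 4.678 -0.506 -0.249 0.089 N·m.
t=1.020 s (step 51): q=1.452 -1.584 1.559 1.157 1.756 rad, w=2.172 -2.340 0.040 1.092 1.521 rad/s, tcp=0.243 -0.103 0.196 m, tau=-3.061 5.389 0.038 0.162 0.423 N·m.
t=1.080 s (step 54): q=1.572 -1.729 1.569 1.219 1.836 rad, w=1.826 -2.471 0.298 0.941 1.148 rad/s, tcp=0.199 -0.077 0.170 m, tau=-2.590 6.188 0.558 0.561 0.739 N·m.
t=1.120 s (step 56): q=1.641 -1.829 1.584 1.254 1.877 rad, w=1.613 -2.522 0.472 0.833 0.913 rad/s, tcp=0.174 -0.062 0.152 m.


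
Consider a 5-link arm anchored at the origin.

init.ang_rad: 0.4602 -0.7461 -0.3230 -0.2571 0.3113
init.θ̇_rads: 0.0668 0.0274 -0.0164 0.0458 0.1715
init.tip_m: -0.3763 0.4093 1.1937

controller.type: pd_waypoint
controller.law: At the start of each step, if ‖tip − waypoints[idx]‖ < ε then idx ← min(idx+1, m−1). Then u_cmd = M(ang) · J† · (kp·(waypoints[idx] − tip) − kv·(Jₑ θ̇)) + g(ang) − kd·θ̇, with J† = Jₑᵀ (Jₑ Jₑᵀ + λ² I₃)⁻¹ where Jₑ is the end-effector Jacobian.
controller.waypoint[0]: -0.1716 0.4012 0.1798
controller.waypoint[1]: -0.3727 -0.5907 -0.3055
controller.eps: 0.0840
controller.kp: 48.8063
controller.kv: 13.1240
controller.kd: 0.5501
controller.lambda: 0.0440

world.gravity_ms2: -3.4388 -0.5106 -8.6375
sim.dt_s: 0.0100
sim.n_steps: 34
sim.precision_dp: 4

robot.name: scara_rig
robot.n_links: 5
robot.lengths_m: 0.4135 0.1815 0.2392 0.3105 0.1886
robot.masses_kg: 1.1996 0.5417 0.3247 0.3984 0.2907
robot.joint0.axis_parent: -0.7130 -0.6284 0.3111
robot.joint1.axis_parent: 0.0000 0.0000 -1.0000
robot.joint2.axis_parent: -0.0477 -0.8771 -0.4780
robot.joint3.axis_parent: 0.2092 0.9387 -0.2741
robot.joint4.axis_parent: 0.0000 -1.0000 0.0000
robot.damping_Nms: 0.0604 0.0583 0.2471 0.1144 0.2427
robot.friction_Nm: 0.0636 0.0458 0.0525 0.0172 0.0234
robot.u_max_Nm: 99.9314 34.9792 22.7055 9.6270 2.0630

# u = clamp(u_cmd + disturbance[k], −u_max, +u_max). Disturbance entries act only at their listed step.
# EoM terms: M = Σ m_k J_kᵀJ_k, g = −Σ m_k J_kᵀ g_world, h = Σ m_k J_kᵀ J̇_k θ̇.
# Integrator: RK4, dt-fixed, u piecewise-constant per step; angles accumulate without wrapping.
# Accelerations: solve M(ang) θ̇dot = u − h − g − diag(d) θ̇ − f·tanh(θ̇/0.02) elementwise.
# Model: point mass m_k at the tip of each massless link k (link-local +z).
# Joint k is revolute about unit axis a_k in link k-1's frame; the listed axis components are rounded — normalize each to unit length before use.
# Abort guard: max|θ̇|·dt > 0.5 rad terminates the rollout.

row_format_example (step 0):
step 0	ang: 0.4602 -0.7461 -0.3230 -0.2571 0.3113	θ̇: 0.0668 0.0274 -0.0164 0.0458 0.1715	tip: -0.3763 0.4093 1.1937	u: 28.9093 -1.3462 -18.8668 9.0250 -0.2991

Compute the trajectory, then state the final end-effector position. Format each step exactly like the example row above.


step 1	ang: 0.4623 -0.7465 -0.3365 -0.2683 0.3266	θ̇: 0.3594 0.0802 -2.6264 -2.2364 2.6762	tip: -0.3764 0.4102 1.1917	u: 25.1774 -1.2828 -15.1666 9.1203 -1.5562
step 2	ang: 0.4670 -0.7478 -0.3663 -0.2910 0.3545	θ̇: 0.5906 -0.0760 -3.3203 -2.3328 2.8814	tip: -0.3757 0.4139 1.1871	u: 21.9763 -1.1845 -12.2184 7.6118 -1.3291
step 3	ang: 0.4740 -0.7477 -0.4009 -0.3130 0.3835	θ̇: 0.8144 0.2025 -3.6265 -2.0750 2.8825	tip: -0.3743 0.4214 1.1809	u: 18.4765 -1.3079 -9.8183 6.0792 -1.0175
step 4	ang: 0.4829 -0.7484 -0.4382 -0.3326 0.4117	θ̇: 0.9778 -0.1211 -3.8379 -1.8664 2.7430	tip: -0.3727 0.4324 1.1734	u: 15.2642 -1.0802 -7.7825 4.7542 -0.6737
step 5	ang: 0.4936 -0.7480 -0.4772 -0.3501 0.4388	θ̇: 1.1563 0.1973 -3.9660 -1.6442 2.6686	tip: -0.3711 0.4464 1.1644	u: 11.7856 -1.1456 -6.1208 3.6195 -0.4146
step 6	ang: 0.5057 -0.7475 -0.5173 -0.3657 0.4649	θ̇: 1.2796 0.0294 -4.0541 -1.4821 2.5522	tip: -0.3697 0.4626 1.1540	u: 8.6477 -0.9096 -4.7040 2.6550 -0.1687
step 7	ang: 0.5191 -0.7470 -0.5580 -0.3797 0.4900	θ̇: 1.4009 0.1170 -4.0942 -1.3247 2.4701	tip: -0.3685 0.4805 1.1424	u: 5.5635 -0.7620 -3.5326 1.8280 0.0243
step 8	ang: 0.5336 -0.7462 -0.5990 -0.3924 0.5142	θ̇: 1.4943 0.0855 -4.1114 -1.2099 2.3713	tip: -0.3678 0.4998 1.1294	u: 2.7113 -0.5115 -2.5371 1.1271 0.1999
step 9	ang: 0.5489 -0.7452 -0.6401 -0.4039 0.5376	θ̇: 1.5787 0.1339 -4.0960 -1.0971 2.2974	tip: -0.3675 0.5200 1.1153	u: 0.0327 -0.2683 -1.7076 0.5211 0.3381
step 10	ang: 0.5650 -0.7437 -0.6809 -0.4145 0.5601	θ̇: 1.6488 0.1725 -4.0683 -1.0165 2.2082	tip: -0.3676 0.5408 1.0999	u: -2.4297 0.0071 -1.0039 0.0088 0.4657
step 11	ang: 0.5818 -0.7417 -0.7213 -0.4243 0.5818	θ̇: 1.7069 0.2113 -4.0191 -0.9358 2.1459	tip: -0.3682 0.5618 1.0835	u: -4.6908 0.3034 -0.4159 -0.4355 0.5610
step 12	ang: 0.5991 -0.7394 -0.7612 -0.4334 0.6029	θ̇: 1.7547 0.2485 -3.9653 -0.8828 2.0672	tip: -0.3692 0.5829 1.0660	u: -6.7395 0.6133 0.0844 -0.8094 0.6521
step 13	ang: 0.6169 -0.7367 -0.8005 -0.4419 0.6233	θ̇: 1.7933 0.2846 -3.8968 -0.8263 2.0152	tip: -0.3705 0.6038 1.0477	u: -8.6004 0.9322 0.5012 -1.1347 0.7158
step 14	ang: 0.6350 -0.7337 -0.8392 -0.4500 0.6431	θ̇: 1.8240 0.3179 -3.8289 -0.7941 1.9468	tip: -0.3722 0.6243 1.0285	u: -10.2660 1.2534 0.8565 -1.4062 0.7791
step 15	ang: 0.6533 -0.7303 -0.8771 -0.4578 0.6623	θ̇: 1.8476 0.3497 -3.7509 -0.7565 1.9037	tip: -0.3741 0.6443 1.0087	u: -11.7661 1.5739 1.1507 -1.6430 0.8191
step 16	ang: 0.6719 -0.7266 -0.9142 -0.4653 0.6810	θ̇: 1.8651 0.3784 -3.6765 -0.7398 1.8451	tip: -0.3763 0.6636 0.9882	u: -13.0947 1.8883 1.4016 -1.8386 0.8613
step 17	ang: 0.6906 -0.7226 -0.9505 -0.4725 0.6993	θ̇: 1.8770 0.4056 -3.5955 -0.7169 1.8093	tip: -0.3786 0.6822 0.9672	u: -14.2822 2.1951 1.6074 -2.0094 0.8841
step 18	ang: 0.7094 -0.7184 -0.9861 -0.4797 0.7171	θ̇: 1.8841 0.4298 -3.5195 -0.7115 1.7595	tip: -0.3810 0.7001 0.9458	u: -15.3231 2.4901 1.7822 -2.1485 0.9100
step 19	ang: 0.7283 -0.7139 -1.0209 -0.4867 0.7345	θ̇: 1.8869 0.4529 -3.4394 -0.7000 1.7294	tip: -0.3836 0.7170 0.9241	u: -16.2460 2.7731 1.9237 -2.2698 0.9203
step 20	ang: 0.7472 -0.7092 -1.0549 -0.4937 0.7516	θ̇: 1.8860 0.4733 -3.3649 -0.7025 1.6874	tip: -0.3862 0.7331 0.9022	u: -17.0461 3.0411 2.0430 -2.3671 0.9341
step 21	ang: 0.7660 -0.7044 -1.0882 -0.5007 0.7683	θ̇: 1.8817 0.4930 -3.2882 -0.6995 1.6615	tip: -0.3888 0.7483 0.8801	u: -17.7487 3.2947 2.1375 -2.4515 0.9355
step 22	ang: 0.7848 -0.6993 -1.1207 -0.5078 0.7847	θ̇: 1.8745 0.5105 -3.2171 -0.7074 1.6262	tip: -0.3913 0.7625 0.8579	u: -18.3499 3.5318 2.2158 -2.5176 0.9401
step 23	ang: 0.8035 -0.6941 -1.1525 -0.5149 0.8008	θ̇: 1.8647 0.5276 -3.1453 -0.7106 1.6034	tip: -0.3938 0.7758 0.8357	u: -18.8711 3.7535 2.2759 -2.5744 0.9353
step 24	ang: 0.8221 -0.6887 -1.1836 -0.5220 0.8167	θ̇: 1.8527 0.5433 -3.0787 -0.7218 1.5735	tip: -0.3963 0.7882 0.8136	u: -19.3096 3.9587 2.3239 -2.6175 0.9331
step 25	ang: 0.8405 -0.6831 -1.2141 -0.5293 0.8323	θ̇: 1.8388 0.5588 -3.0124 -0.7293 1.5530	tip: -0.3986 0.7997 0.7917	u: -19.6829 4.1485 2.3585 -2.6536 0.9239
step 26	ang: 0.8589 -0.6774 -1.2439 -0.5366 0.8476	θ̇: 1.8232 0.5733 -2.9507 -0.7424 1.5273	tip: -0.4007 0.8103 0.7698	u: -19.9895 4.3225 2.3841 -2.6796 0.9167
step 27	ang: 0.8770 -0.6716 -1.2731 -0.5441 0.8628	θ̇: 1.8062 0.5880 -2.8902 -0.7527 1.5084	tip: -0.4028 0.8201 0.7483	u: -20.2433 4.4820 2.3998 -2.7003 0.9046
step 28	ang: 0.8950 -0.6656 -1.3017 -0.5517 0.8777	θ̇: 1.7880 0.6021 -2.8337 -0.7665 1.4860	tip: -0.4046 0.8290 0.7269	u: -20.4440 4.6267 2.4087 -2.7135 0.8939
step 29	ang: 0.9128 -0.6595 -1.3298 -0.5594 0.8925	θ̇: 1.7689 0.6166 -2.7789 -0.7783 1.4682	tip: -0.4063 0.8371 0.7059	u: -20.6022 4.7581 2.4103 -2.7227 0.8797
step 30	ang: 0.9304 -0.6533 -1.3573 -0.5673 0.9070	θ̇: 1.7489 0.6309 -2.7276 -0.7921 1.4481	tip: -0.4078 0.8445 0.6852	u: -20.7185 4.8763 2.4067 -2.7264 0.8665
step 31	ang: 0.9478 -0.6469 -1.3843 -0.5753 0.9214	θ̇: 1.7283 0.6456 -2.6782 -0.8043 1.4311	tip: -0.4091 0.8511 0.6649	u: -20.8008 4.9824 2.3977 -2.7269 0.8510
step 32	ang: 0.9650 -0.6403 -1.4109 -0.5834 0.9356	θ̇: 1.7072 0.6604 -2.6319 -0.8176 1.4126	tip: -0.4102 0.8570 0.6449	u: -20.8505 5.0768 2.3848 -2.7234 0.8360
step 33	ang: 0.9819 -0.6336 -1.4370 -0.5916 0.9496	θ̇: 1.6857 0.6757 -2.5876 -0.8295 1.3960	tip: -0.4111 0.8622 0.6254	u: -20.8733 5.1606 2.3680 -2.7174 0.8196
step 34	ang: 0.9987 -0.6268 -1.4626 -0.6000 0.9635	θ̇: 1.6640 0.6913 -2.5460 -0.8418 1.3786	tip: -0.4118 0.8668 0.6063
final tip position (m): -0.4118 0.8668 0.6063


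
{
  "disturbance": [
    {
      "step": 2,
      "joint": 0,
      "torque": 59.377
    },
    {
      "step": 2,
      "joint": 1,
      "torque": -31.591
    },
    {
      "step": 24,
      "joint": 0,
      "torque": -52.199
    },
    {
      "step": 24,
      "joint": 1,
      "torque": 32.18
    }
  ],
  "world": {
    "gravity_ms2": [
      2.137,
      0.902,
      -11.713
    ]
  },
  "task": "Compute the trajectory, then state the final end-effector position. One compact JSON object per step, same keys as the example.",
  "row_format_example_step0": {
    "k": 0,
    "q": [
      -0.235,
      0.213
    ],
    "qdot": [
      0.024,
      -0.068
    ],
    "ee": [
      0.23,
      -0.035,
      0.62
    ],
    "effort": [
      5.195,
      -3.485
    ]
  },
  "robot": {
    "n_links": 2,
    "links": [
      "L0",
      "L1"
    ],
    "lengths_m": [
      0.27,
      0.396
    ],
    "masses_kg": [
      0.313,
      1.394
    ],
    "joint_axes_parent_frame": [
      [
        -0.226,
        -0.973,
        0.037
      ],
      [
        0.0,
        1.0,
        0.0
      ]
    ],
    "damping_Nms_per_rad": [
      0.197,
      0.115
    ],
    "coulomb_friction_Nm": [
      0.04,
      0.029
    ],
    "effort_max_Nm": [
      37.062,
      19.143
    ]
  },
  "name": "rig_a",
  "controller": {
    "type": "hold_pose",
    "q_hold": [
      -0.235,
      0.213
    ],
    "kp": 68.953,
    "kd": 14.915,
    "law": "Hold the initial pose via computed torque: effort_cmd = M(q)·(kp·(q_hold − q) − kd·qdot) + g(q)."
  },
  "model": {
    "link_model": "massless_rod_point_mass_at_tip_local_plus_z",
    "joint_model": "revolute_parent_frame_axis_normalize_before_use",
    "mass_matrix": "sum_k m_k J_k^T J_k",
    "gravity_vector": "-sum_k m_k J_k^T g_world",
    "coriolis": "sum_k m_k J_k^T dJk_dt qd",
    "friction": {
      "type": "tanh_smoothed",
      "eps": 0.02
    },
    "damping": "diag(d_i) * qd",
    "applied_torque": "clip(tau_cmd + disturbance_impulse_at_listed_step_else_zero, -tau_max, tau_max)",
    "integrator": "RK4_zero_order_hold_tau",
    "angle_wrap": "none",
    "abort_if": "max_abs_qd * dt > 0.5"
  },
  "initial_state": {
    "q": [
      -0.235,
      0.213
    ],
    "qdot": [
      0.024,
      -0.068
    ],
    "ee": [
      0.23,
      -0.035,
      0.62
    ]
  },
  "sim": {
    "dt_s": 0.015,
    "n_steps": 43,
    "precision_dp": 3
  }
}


{"k":1,"q":[-0.235,0.212],"qdot":[0.023,-0.043],"ee":[0.23,-0.035,0.62],"effort":[5.29,-3.543]}
{"k":2,"q":[-0.234,0.212],"qdot":[0.021,-0.026],"ee":[0.229,-0.035,0.62],"effort":[37.062,-19.143]}
{"k":3,"q":[-0.222,0.222],"qdot":[1.563,1.415],"ee":[0.226,-0.034,0.621],"effort":[-1.924,-0.003]}
{"k":4,"q":[-0.203,0.239],"qdot":[1.066,0.857],"ee":[0.22,-0.031,0.623],"effort":[-0.727,-0.582]}
{"k":5,"q":[-0.189,0.249],"qdot":[0.703,0.481],"ee":[0.216,-0.029,0.624],"effort":[0.303,-1.09]}
{"k":6,"q":[-0.181,0.254],"qdot":[0.436,0.229],"ee":[0.212,-0.027,0.625],"effort":[1.188,-1.532]}
{"k":7,"q":[-0.176,0.257],"qdot":[0.24,0.062],"ee":[0.21,-0.027,0.626],"effort":[1.948,-1.916]}
{"k":8,"q":[-0.173,0.257],"qdot":[0.104,-0.032],"ee":[0.209,-0.026,0.626],"effort":[2.598,-2.252]}
{"k":9,"q":[-0.172,0.256],"qdot":[0.018,-0.066],"ee":[0.208,-0.026,0.627],"effort":[3.155,-2.551]}
{"k":10,"q":[-0.173,0.255],"qdot":[-0.033,-0.065],"ee":[0.208,-0.026,0.627],"effort":[3.619,-2.807]}
{"k":11,"q":[-0.173,0.254],"qdot":[-0.065,-0.05],"ee":[0.208,-0.026,0.627],"effort":[4.009,-3.025]}
{"k":12,"q":[-0.174,0.253],"qdot":[-0.088,-0.037],"ee":[0.208,-0.026,0.627],"effort":[4.34,-3.211]}
{"k":13,"q":[-0.176,0.253],"qdot":[-0.105,-0.026],"ee":[0.209,-0.027,0.626],"effort":[4.62,-3.369]}
{"k":14,"q":[-0.178,0.253],"qdot":[-0.118,-0.02],"ee":[0.21,-0.027,0.626],"effort":[4.856,-3.5]}
{"k":15,"q":[-0.179,0.252],"qdot":[-0.127,-0.016],"ee":[0.211,-0.027,0.626],"effort":[5.054,-3.61]}
{"k":16,"q":[-0.181,0.252],"qdot":[-0.133,-0.014],"ee":[0.212,-0.027,0.625],"effort":[5.219,-3.701]}
{"k":17,"q":[-0.183,0.252],"qdot":[-0.136,-0.013],"ee":[0.213,-0.028,0.625],"effort":[5.355,-3.775]}
{"k":18,"q":[-0.185,0.252],"qdot":[-0.136,-0.012],"ee":[0.214,-0.028,0.625],"effort":[5.467,-3.836]}
{"k":19,"q":[-0.187,0.252],"qdot":[-0.135,-0.012],"ee":[0.215,-0.028,0.624],"effort":[5.559,-3.885]}
{"k":20,"q":[-0.189,0.251],"qdot":[-0.132,-0.012],"ee":[0.217,-0.029,0.624],"effort":[5.632,-3.925]}
{"k":21,"q":[-0.191,0.251],"qdot":[-0.127,-0.012],"ee":[0.218,-0.029,0.623],"effort":[5.691,-3.955]}
{"k":22,"q":[-0.193,0.251],"qdot":[-0.122,-0.012],"ee":[0.219,-0.029,0.623],"effort":[5.737,-3.979]}
{"k":23,"q":[-0.195,0.251],"qdot":[-0.116,-0.012],"ee":[0.22,-0.029,0.623],"effort":[5.773,-3.997]}
{"k":24,"q":[-0.197,0.251],"qdot":[-0.11,-0.012],"ee":[0.221,-0.03,0.622],"effort":[-37.062,19.143]}
{"k":25,"q":[-0.208,0.247],"qdot":[-1.409,-0.532],"ee":[0.226,-0.031,0.62],"effort":[15.8,-9.417]}
{"k":26,"q":[-0.226,0.24],"qdot":[-1.042,-0.315],"ee":[0.235,-0.034,0.617],"effort":[14.294,-8.607]}
{"k":27,"q":[-0.24,0.237],"qdot":[-0.754,-0.167],"ee":[0.242,-0.036,0.615],"effort":[12.987,-7.899]}
{"k":28,"q":[-0.25,0.235],"qdot":[-0.53,-0.069],"ee":[0.247,-0.038,0.613],"effort":[11.854,-7.283]}
{"k":29,"q":[-0.256,0.234],"qdot":[-0.357,-0.01],"ee":[0.251,-0.039,0.611],"effort":[10.874,-6.747]}
{"k":30,"q":[-0.261,0.234],"qdot":[-0.234,0.006],"ee":[0.253,-0.039,0.61],"effort":[10.029,-6.277]}
{"k":31,"q":[-0.263,0.234],"qdot":[-0.141,0.005],"ee":[0.255,-0.04,0.609],"effort":[9.302,-5.869]}
{"k":32,"q":[-0.265,0.235],"qdot":[-0.068,0.002],"ee":[0.256,-0.04,0.609],"effort":[8.678,-5.518]}
{"k":33,"q":[-0.266,0.235],"qdot":[-0.011,-0.004],"ee":[0.256,-0.04,0.609],"effort":[8.146,-5.218]}
{"k":34,"q":[-0.265,0.234],"qdot":[0.026,-0.02],"ee":[0.256,-0.04,0.609],"effort":[7.703,-4.965]}
{"k":35,"q":[-0.265,0.234],"qdot":[0.051,-0.036],"ee":[0.256,-0.04,0.609],"effort":[7.334,-4.753]}
{"k":36,"q":[-0.264,0.233],"qdot":[0.071,-0.047],"ee":[0.255,-0.04,0.609],"effort":[7.022,-4.573]}
{"k":37,"q":[-0.263,0.233],"qdot":[0.085,-0.056],"ee":[0.254,-0.039,0.61],"effort":[6.759,-4.421]}
{"k":38,"q":[-0.261,0.232],"qdot":[0.094,-0.062],"ee":[0.253,-0.039,0.61],"effort":[6.54,-4.294]}
{"k":39,"q":[-0.26,0.231],"qdot":[0.1,-0.066],"ee":[0.251,-0.039,0.611],"effort":[6.357,-4.188]}
{"k":40,"q":[-0.258,0.23],"qdot":[0.103,-0.068],"ee":[0.25,-0.039,0.611],"effort":[6.205,-4.1]}
{"k":41,"q":[-0.257,0.229],"qdot":[0.104,-0.069],"ee":[0.249,-0.039,0.612],"effort":[6.081,-4.027]}
{"k":42,"q":[-0.255,0.228],"qdot":[0.103,-0.069],"ee":[0.248,-0.038,0.613],"effort":[5.98,-3.968]}
{"k":43,"q":[-0.254,0.227],"qdot":[0.1,-0.067],"ee":[0.246,-0.038,0.613]}
{"summary": "final ee position (m): 0.246 -0.038 0.613"}


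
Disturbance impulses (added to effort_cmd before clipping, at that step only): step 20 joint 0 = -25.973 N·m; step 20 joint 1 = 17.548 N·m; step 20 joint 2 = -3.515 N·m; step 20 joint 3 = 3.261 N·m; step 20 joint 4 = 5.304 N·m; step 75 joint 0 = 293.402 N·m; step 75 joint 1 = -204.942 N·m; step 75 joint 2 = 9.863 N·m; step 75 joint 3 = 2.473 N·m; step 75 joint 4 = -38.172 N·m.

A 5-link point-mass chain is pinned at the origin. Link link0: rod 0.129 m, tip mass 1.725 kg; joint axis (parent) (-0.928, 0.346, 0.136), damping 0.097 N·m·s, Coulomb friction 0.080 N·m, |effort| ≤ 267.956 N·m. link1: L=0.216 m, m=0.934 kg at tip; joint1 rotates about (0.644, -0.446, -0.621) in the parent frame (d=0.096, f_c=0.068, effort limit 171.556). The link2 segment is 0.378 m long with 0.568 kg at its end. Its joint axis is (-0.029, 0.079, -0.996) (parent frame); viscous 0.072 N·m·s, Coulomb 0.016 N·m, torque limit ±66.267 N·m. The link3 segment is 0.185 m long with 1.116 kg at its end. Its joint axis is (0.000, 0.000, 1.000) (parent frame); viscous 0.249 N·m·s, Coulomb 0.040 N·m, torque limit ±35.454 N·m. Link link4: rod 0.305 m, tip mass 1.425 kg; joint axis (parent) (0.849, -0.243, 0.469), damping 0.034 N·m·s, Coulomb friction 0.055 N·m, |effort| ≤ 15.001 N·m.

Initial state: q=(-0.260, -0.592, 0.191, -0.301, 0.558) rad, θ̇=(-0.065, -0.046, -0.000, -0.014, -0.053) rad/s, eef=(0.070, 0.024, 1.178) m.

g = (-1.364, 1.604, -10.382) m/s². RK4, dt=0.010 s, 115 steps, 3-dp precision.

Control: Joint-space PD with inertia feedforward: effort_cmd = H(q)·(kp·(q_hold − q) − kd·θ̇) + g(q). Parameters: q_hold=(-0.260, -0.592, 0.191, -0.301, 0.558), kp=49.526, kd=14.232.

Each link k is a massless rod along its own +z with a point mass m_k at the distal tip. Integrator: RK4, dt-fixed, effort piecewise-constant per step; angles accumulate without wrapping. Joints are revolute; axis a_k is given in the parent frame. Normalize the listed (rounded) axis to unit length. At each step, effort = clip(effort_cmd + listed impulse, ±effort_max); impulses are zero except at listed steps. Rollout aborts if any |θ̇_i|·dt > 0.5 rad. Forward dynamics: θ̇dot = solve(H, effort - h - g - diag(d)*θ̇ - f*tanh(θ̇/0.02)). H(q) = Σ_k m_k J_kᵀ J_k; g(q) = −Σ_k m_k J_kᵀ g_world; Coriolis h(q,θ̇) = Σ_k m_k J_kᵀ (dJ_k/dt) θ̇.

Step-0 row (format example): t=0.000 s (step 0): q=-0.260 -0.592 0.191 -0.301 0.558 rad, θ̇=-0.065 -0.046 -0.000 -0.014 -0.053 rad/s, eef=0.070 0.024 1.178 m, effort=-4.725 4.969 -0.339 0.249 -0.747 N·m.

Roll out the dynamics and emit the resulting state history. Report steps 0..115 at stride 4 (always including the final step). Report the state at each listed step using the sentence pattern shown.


t=0.040 s (step 4): q=-0.261 -0.592 0.192 -0.301 0.557 rad, θ̇=-0.004 0.010 -0.100 -0.081 -0.008 rad/s, eef=0.070 0.023 1.178 m, effort=-5.194 5.269 -0.352 0.244 -0.718 N·m.
t=0.080 s (step 8): q=-0.261 -0.592 0.193 -0.301 0.557 rad, θ̇=0.003 0.006 -0.104 -0.079 -0.003 rad/s, eef=0.070 0.023 1.178 m, effort=-5.490 5.474 -0.361 0.241 -0.684 N·m.
t=0.120 s (step 12): q=-0.262 -0.592 0.193 -0.300 0.557 rad, θ̇=0.006 0.004 -0.106 -0.077 -0.003 rad/s, eef=0.070 0.023 1.178 m, effort=-5.679 5.605 -0.367 0.239 -0.660 N·m.
t=0.160 s (step 16): q=-0.262 -0.592 0.194 -0.300 0.557 rad, θ̇=0.008 0.003 -0.106 -0.076 -0.003 rad/s, eef=0.070 0.023 1.178 m, effort=-5.800 5.689 -0.371 0.238 -0.645 N·m.
t=0.200 s (step 20): q=-0.262 -0.592 0.194 -0.300 0.557 rad, θ̇=0.008 0.003 -0.107 -0.075 -0.003 rad/s, eef=0.070 0.023 1.178 m, effort=-31.849 23.291 -3.889 3.499 4.669 N·m.
t=0.240 s (step 24): q=-0.262 -0.592 0.160 -0.293 0.562 rad, θ̇=-0.008 0.005 -0.611 0.159 0.099 rad/s, eef=0.073 0.019 1.178 m, effort=-3.226 3.942 -0.047 -0.074 -1.176 N·m.
t=0.280 s (step 28): q=-0.262 -0.592 0.144 -0.290 0.564 rad, θ̇=-0.004 0.003 -0.236 0.032 0.028 rad/s, eef=0.075 0.016 1.177 m, effort=-4.254 4.636 -0.189 0.058 -0.952 N·m.
t=0.320 s (step 32): q=-0.262 -0.592 0.139 -0.289 0.565 rad, θ̇=-0.009 -0.003 0.114 0.097 0.002 rad/s, eef=0.075 0.016 1.177 m, effort=-4.921 5.088 -0.269 0.123 -0.818 N·m.
t=0.360 s (step 36): q=-0.262 -0.592 0.139 -0.290 0.564 rad, θ̇=-0.005 -0.005 0.202 0.075 -0.002 rad/s, eef=0.075 0.016 1.177 m, effort=-5.354 5.382 -0.313 0.158 -0.744 N·m.
t=0.400 s (step 40): q=-0.262 -0.592 0.142 -0.292 0.564 rad, θ̇=-0.002 -0.006 0.230 0.057 -0.003 rad/s, eef=0.075 0.016 1.177 m, effort=-5.628 5.567 -0.339 0.180 -0.699 N·m.
t=0.440 s (step 44): q=-0.262 -0.592 0.146 -0.294 0.564 rad, θ̇=-0.001 -0.007 0.226 0.044 -0.003 rad/s, eef=0.074 0.017 1.178 m, effort=-5.797 5.682 -0.355 0.193 -0.673 N·m.
t=0.480 s (step 48): q=-0.261 -0.592 0.149 -0.296 0.564 rad, θ̇=-0.001 -0.007 0.221 0.043 -0.003 rad/s, eef=0.074 0.018 1.178 m, effort=-5.901 5.752 -0.364 0.201 -0.657 N·m.
t=0.520 s (step 52): q=-0.261 -0.592 0.152 -0.298 0.563 rad, θ̇=-0.001 -0.007 0.217 0.049 -0.003 rad/s, eef=0.073 0.019 1.178 m, effort=-5.963 5.794 -0.370 0.207 -0.647 N·m.
t=0.560 s (step 56): q=-0.261 -0.592 0.155 -0.300 0.563 rad, θ̇=-0.002 -0.007 0.211 0.054 -0.002 rad/s, eef=0.073 0.020 1.178 m, effort=-6.001 5.818 -0.375 0.212 -0.642 N·m.
t=0.600 s (step 60): q=-0.260 -0.592 0.158 -0.302 0.563 rad, θ̇=-0.002 -0.006 0.203 0.058 -0.002 rad/s, eef=0.073 0.020 1.178 m, effort=-6.021 5.831 -0.378 0.216 -0.639 N·m.
t=0.640 s (step 64): q=-0.260 -0.592 0.161 -0.304 0.563 rad, θ̇=-0.003 -0.006 0.194 0.062 -0.002 rad/s, eef=0.072 0.021 1.178 m, effort=-6.032 5.838 -0.379 0.219 -0.637 N·m.
t=0.680 s (step 68): q=-0.260 -0.592 0.163 -0.305 0.562 rad, θ̇=-0.004 -0.006 0.185 0.065 -0.001 rad/s, eef=0.072 0.021 1.178 m, effort=-6.036 5.840 -0.381 0.221 -0.636 N·m.
t=0.720 s (step 72): q=-0.260 -0.592 0.165 -0.306 0.562 rad, θ̇=-0.004 -0.005 0.176 0.067 -0.001 rad/s, eef=0.072 0.022 1.178 m, effort=-6.036 5.839 -0.382 0.223 -0.636 N·m.
t=0.760 s (step 76): q=-0.244 -0.578 0.194 -0.292 0.582 rad, θ̇=3.151 2.864 4.471 2.440 4.038 rad/s, eef=0.073 0.024 1.176 m, effort=-45.931 31.650 -1.767 -0.048 1.404 N·m.
t=0.800 s (step 80): q=-0.152 -0.498 0.231 -0.273 0.695 rad, θ̇=1.487 1.206 -0.033 -0.028 1.838 rad/s, eef=0.078 0.039 1.167 m, effort=-31.986 22.253 -1.207 0.229 0.304 N·m.
t=0.840 s (step 84): q=-0.116 -0.472 0.232 -0.273 0.743 rad, θ̇=0.413 0.215 -0.076 -0.127 0.689 rad/s, eef=0.081 0.046 1.161 m, effort=-22.673 16.022 -0.911 0.284 -0.285 N·m.
t=0.880 s (step 88): q=-0.110 -0.471 0.234 -0.275 0.756 rad, θ̇=-0.028 -0.089 -0.067 -0.072 0.023 rad/s, eef=0.082 0.049 1.160 m, effort=-16.488 11.922 -0.710 0.290 -0.600 N·m.
t=0.920 s (step 92): q=-0.113 -0.474 0.234 -0.273 0.750 rad, θ̇=-0.127 -0.062 -0.141 -0.034 -0.284 rad/s, eef=0.082 0.049 1.160 m, effort=-12.496 9.233 -0.578 0.296 -0.821 N·m.
t=0.960 s (step 96): q=-0.119 -0.475 0.231 -0.271 0.736 rad, θ̇=-0.179 -0.052 -0.147 -0.002 -0.427 rad/s, eef=0.082 0.047 1.162 m, effort=-9.912 7.509 -0.493 0.299 -0.944 N·m.
t=1.000 s (step 100): q=-0.127 -0.477 0.228 -0.269 0.718 rad, θ̇=-0.195 -0.041 -0.130 0.013 -0.475 rad/s, eef=0.081 0.044 1.164 m, effort=-8.263 6.417 -0.443 0.304 -1.004 N·m.
t=1.040 s (step 104): q=-0.135 -0.478 0.225 -0.267 0.699 rad, θ̇=-0.195 -0.038 -0.122 0.010 -0.471 rad/s, eef=0.080 0.041 1.166 m, effort=-7.236 5.750 -0.410 0.306 -1.026 N·m.
t=1.080 s (step 108): q=-0.142 -0.480 0.222 -0.265 0.680 rad, θ̇=-0.185 -0.037 -0.108 0.007 -0.439 rad/s, eef=0.078 0.038 1.169 m, effort=-6.615 5.359 -0.388 0.303 -1.025 N·m.
t=1.120 s (step 112): q=-0.149 -0.481 0.221 -0.263 0.664 rad, θ̇=-0.170 -0.038 -0.092 0.004 -0.393 rad/s, eef=0.077 0.035 1.170 m, effort=-6.256 5.145 -0.374 0.299 -1.010 N·m.
t=1.150 s (step 115): q=-0.154 -0.482 0.220 -0.261 0.653 rad, θ̇=-0.157 -0.039 -0.090 -0.005 -0.356 rad/s, eef=0.077 0.033 1.172 m.


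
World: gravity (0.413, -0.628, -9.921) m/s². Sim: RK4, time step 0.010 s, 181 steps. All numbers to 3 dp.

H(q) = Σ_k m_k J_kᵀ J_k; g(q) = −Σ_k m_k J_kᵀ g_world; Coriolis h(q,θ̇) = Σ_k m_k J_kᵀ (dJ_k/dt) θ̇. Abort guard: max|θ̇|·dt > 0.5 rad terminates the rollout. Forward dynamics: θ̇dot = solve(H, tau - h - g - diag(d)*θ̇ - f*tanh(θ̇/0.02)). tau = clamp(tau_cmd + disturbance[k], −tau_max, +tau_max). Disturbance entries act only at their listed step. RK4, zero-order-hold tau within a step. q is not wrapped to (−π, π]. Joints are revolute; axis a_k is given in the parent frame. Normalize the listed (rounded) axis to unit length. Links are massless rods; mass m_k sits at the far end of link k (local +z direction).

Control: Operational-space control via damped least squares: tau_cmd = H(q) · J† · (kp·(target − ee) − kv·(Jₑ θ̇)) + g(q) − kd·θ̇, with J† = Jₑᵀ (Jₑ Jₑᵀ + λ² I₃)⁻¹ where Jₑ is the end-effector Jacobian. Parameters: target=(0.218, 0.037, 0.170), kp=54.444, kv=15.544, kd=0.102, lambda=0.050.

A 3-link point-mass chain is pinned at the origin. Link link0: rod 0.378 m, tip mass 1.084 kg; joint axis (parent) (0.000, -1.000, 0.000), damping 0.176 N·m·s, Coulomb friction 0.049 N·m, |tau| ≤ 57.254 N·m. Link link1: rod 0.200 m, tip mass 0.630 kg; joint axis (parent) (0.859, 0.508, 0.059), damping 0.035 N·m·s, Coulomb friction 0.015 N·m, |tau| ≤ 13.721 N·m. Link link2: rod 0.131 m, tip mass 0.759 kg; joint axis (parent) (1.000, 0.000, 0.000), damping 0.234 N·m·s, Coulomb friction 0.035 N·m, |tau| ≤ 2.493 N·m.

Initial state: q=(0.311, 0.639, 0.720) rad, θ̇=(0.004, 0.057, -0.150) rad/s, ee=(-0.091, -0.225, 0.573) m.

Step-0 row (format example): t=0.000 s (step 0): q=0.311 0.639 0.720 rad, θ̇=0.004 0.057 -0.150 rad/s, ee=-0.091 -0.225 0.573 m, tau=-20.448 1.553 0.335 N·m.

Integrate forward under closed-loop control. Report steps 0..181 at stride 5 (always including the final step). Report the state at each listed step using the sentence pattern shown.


t=0.050 s (step 5): q=0.272 0.611 0.839 rad, θ̇=-1.329 -0.701 3.131 rad/s, ee=-0.073 -0.225 0.566 m, tau=-10.061 -0.749 -0.147 N·m.
t=0.100 s (step 10): q=0.191 0.576 0.999 rad, θ̇=-1.835 -0.690 3.257 rad/s, ee=-0.033 -0.222 0.557 m, tau=-3.847 -1.653 -0.049 N·m.
t=0.150 s (step 15): q=0.094 0.543 1.162 rad, θ̇=-1.986 -0.631 3.231 rad/s, ee=0.013 -0.218 0.544 m, tau=-0.180 -2.021 0.029 N·m.
t=0.200 s (step 20): q=-0.005 0.514 1.322 rad, θ̇=-1.955 -0.500 3.147 rad/s, ee=0.058 -0.212 0.526 m, tau=2.116 -2.173 0.073 N·m.
t=0.250 s (step 25): q=-0.100 0.494 1.476 rad, θ̇=-1.837 -0.304 3.028 rad/s, ee=0.100 -0.205 0.504 m, tau=3.635 -2.226 0.100 N·m.
t=0.300 s (step 30): q=-0.188 0.485 1.624 rad, θ̇=-1.681 -0.059 2.885 rad/s, ee=0.136 -0.196 0.479 m, tau=4.688 -2.223 0.128 N·m.
t=0.350 s (step 35): q=-0.268 0.488 1.764 rad, θ̇=-1.519 0.202 2.731 rad/s, ee=0.165 -0.187 0.453 m, tau=5.444 -2.167 0.165 N·m.
t=0.400 s (step 40): q=-0.339 0.506 1.897 rad, θ̇=-1.359 0.500 2.551 rad/s, ee=0.189 -0.178 0.426 m, tau=6.002 -2.095 0.216 N·m.
t=0.450 s (step 45): q=-0.404 0.539 2.019 rad, θ̇=-1.210 0.824 2.357 rad/s, ee=0.208 -0.168 0.399 m, tau=6.418 -2.014 0.282 N·m.
t=0.500 s (step 50): q=-0.461 0.588 2.132 rad, θ̇=-1.075 1.168 2.153 rad/s, ee=0.222 -0.159 0.373 m, tau=6.733 -1.929 0.359 N·m.
t=0.550 s (step 55): q=-0.511 0.656 2.235 rad, θ̇=-0.958 1.523 1.942 rad/s, ee=0.233 -0.149 0.349 m, tau=6.976 -1.843 0.443 N·m.
t=0.600 s (step 60): q=-0.557 0.741 2.327 rad, θ̇=-0.857 1.879 1.728 rad/s, ee=0.240 -0.140 0.325 m, tau=7.168 -1.759 0.530 N·m.
t=0.650 s (step 65): q=-0.597 0.843 2.408 rad, θ̇=-0.774 2.223 1.512 rad/s, ee=0.245 -0.131 0.304 m, tau=7.324 -1.674 0.612 N·m.
t=0.700 s (step 70): q=-0.634 0.963 2.478 rad, θ̇=-0.707 2.541 1.298 rad/s, ee=0.248 -0.122 0.284 m, tau=7.451 -1.586 0.682 N·m.
t=0.750 s (step 75): q=-0.668 1.097 2.538 rad, θ̇=-0.655 2.813 1.090 rad/s, ee=0.248 -0.113 0.265 m, tau=7.546 -1.488 0.732 N·m.
t=0.800 s (step 80): q=-0.700 1.243 2.587 rad, θ̇=-0.616 3.024 0.890 rad/s, ee=0.247 -0.105 0.248 m, tau=7.601 -1.374 0.756 N·m.
t=0.850 s (step 85): q=-0.730 1.398 2.627 rad, θ̇=-0.586 3.161 0.701 rad/s, ee=0.245 -0.096 0.233 m, tau=7.603 -1.238 0.750 N·m.
t=0.900 s (step 90): q=-0.759 1.558 2.657 rad, θ̇=-0.564 3.216 0.528 rad/s, ee=0.241 -0.086 0.219 m, tau=7.545 -1.077 0.715 N·m.
t=0.950 s (step 95): q=-0.787 1.718 2.680 rad, θ̇=-0.547 3.190 0.371 rad/s, ee=0.237 -0.076 0.208 m, tau=7.428 -0.893 0.652 N·m.
t=1.000 s (step 100): q=-0.814 1.876 2.695 rad, θ̇=-0.532 3.089 0.234 rad/s, ee=0.233 -0.066 0.198 m, tau=7.267 -0.690 0.568 N·m.
t=1.050 s (step 105): q=-0.840 2.026 2.703 rad, θ̇=-0.516 2.924 0.118 rad/s, ee=0.229 -0.055 0.190 m, tau=7.084 -0.479 0.469 N·m.
t=1.100 s (step 110): q=-0.865 2.167 2.707 rad, θ̇=-0.499 2.708 0.025 rad/s, ee=0.225 -0.045 0.184 m, tau=6.903 -0.269 0.362 N·m.
t=1.150 s (step 115): q=-0.890 2.297 2.707 rad, θ̇=-0.475 2.463 0.001 rad/s, ee=0.223 -0.035 0.180 m, tau=6.751 -0.067 0.241 N·m.
t=1.200 s (step 120): q=-0.913 2.413 2.707 rad, θ̇=-0.447 2.200 -0.014 rad/s, ee=0.221 -0.026 0.178 m, tau=6.638 0.118 0.125 N·m.
t=1.250 s (step 125): q=-0.934 2.517 2.706 rad, θ̇=-0.413 1.929 -0.031 rad/s, ee=0.221 -0.017 0.176 m, tau=6.559 0.282 0.021 N·m.
t=1.300 s (step 130): q=-0.954 2.607 2.703 rad, θ̇=-0.377 1.662 -0.053 rad/s, ee=0.221 -0.010 0.175 m, tau=6.510 0.425 -0.068 N·m.
t=1.350 s (step 135): q=-0.972 2.683 2.700 rad, θ̇=-0.339 1.409 -0.073 rad/s, ee=0.221 -0.004 0.174 m, tau=6.483 0.547 -0.142 N·m.
t=1.400 s (step 140): q=-0.988 2.748 2.696 rad, θ̇=-0.302 1.177 -0.088 rad/s, ee=0.223 0.002 0.173 m, tau=6.474 0.650 -0.203 N·m.
t=1.450 s (step 145): q=-1.002 2.802 2.691 rad, θ̇=-0.265 0.973 -0.096 rad/s, ee=0.224 0.006 0.173 m, tau=6.474 0.736 -0.252 N·m.
t=1.500 s (step 150): q=-1.014 2.846 2.687 rad, θ̇=-0.231 0.798 -0.100 rad/s, ee=0.225 0.010 0.173 m, tau=6.479 0.807 -0.292 N·m.
t=1.550 s (step 155): q=-1.025 2.882 2.681 rad, θ̇=-0.199 0.650 -0.102 rad/s, ee=0.226 0.013 0.172 m, tau=6.487 0.865 -0.322 N·m.
t=1.600 s (step 160): q=-1.034 2.911 2.676 rad, θ̇=-0.171 0.527 -0.102 rad/s, ee=0.227 0.016 0.172 m, tau=6.494 0.912 -0.346 N·m.
t=1.650 s (step 165): q=-1.042 2.935 2.671 rad, θ̇=-0.146 0.426 -0.100 rad/s, ee=0.228 0.018 0.172 m, tau=6.500 0.951 -0.364 N·m.
t=1.700 s (step 170): q=-1.049 2.954 2.666 rad, θ̇=-0.125 0.344 -0.098 rad/s, ee=0.228 0.020 0.171 m, tau=6.505 0.982 -0.378 N·m.
t=1.750 s (step 175): q=-1.055 2.970 2.661 rad, θ̇=-0.106 0.278 -0.095 rad/s, ee=0.229 0.021 0.171 m, tau=6.508 1.007 -0.388 N·m.
t=1.800 s (step 180): q=-1.060 2.982 2.657 rad, θ̇=-0.090 0.225 -0.092 rad/s, ee=0.229 0.022 0.171 m, tau=6.511 1.027 -0.395 N·m.
t=1.810 s (step 181): q=-1.061 2.984 2.656 rad, θ̇=-0.087 0.215 -0.091 rad/s, ee=0.229 0.023 0.171 m.
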